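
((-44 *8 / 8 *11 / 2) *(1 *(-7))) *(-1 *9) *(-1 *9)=137214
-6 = -6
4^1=4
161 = 161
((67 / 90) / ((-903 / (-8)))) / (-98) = -0.00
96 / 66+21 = 22.45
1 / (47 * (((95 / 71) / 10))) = 142 / 893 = 0.16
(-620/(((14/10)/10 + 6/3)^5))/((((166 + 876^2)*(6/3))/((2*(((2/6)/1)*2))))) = -193750000000/16147760407274091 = -0.00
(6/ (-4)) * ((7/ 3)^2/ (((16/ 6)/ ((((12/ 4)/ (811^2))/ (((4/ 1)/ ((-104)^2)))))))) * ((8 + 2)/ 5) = -49686/ 657721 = -0.08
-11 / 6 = -1.83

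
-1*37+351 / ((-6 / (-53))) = 6127 / 2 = 3063.50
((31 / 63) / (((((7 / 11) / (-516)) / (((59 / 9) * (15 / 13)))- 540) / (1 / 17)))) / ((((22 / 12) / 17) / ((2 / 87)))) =-6291760 / 550649927457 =-0.00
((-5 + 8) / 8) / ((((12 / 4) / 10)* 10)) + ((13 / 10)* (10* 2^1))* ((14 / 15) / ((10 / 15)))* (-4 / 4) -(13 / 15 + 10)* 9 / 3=-551 / 8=-68.88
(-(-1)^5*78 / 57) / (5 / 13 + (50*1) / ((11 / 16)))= 3718 / 198645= 0.02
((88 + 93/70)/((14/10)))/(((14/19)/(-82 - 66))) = -12815.92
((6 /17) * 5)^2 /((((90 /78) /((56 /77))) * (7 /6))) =37440 /22253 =1.68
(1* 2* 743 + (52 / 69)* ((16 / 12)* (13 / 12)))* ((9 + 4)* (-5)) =-60026330 / 621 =-96660.76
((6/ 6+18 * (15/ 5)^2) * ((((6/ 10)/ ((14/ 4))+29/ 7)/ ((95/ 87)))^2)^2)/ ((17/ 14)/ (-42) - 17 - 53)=-58257742296802942116/ 102712954309765625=-567.19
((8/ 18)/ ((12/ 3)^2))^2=1/ 1296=0.00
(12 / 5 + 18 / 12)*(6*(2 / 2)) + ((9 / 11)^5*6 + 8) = 27056477 / 805255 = 33.60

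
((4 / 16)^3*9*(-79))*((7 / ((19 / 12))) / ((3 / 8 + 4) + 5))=-4977 / 950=-5.24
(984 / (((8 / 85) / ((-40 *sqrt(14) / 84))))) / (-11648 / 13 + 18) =17425 *sqrt(14) / 3073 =21.22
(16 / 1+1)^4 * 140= 11692940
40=40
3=3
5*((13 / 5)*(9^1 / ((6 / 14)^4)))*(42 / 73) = 436982 / 219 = 1995.35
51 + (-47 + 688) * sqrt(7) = 51 + 641 * sqrt(7) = 1746.93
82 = 82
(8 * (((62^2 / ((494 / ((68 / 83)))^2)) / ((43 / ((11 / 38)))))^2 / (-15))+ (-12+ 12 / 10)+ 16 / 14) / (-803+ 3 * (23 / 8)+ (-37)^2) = -191294389787307967054495472 / 11382511403926708841805511593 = -0.02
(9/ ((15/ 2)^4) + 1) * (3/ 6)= 5641/ 11250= 0.50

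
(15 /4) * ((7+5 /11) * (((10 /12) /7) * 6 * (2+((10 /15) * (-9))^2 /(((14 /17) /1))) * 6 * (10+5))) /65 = 8856000 /7007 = 1263.88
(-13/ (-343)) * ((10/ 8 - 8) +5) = -13/ 196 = -0.07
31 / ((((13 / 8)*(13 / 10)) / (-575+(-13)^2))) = -1006880 / 169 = -5957.87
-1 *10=-10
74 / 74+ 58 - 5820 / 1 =-5761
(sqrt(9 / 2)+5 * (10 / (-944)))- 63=-29761 / 472+3 * sqrt(2) / 2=-60.93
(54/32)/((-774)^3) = -1/274776192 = -0.00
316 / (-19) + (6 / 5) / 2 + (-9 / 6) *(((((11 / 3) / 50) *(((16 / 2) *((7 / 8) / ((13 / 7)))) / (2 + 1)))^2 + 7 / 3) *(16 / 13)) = -14338289423 / 704413125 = -20.35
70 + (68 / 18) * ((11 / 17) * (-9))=48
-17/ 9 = -1.89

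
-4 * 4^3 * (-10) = 2560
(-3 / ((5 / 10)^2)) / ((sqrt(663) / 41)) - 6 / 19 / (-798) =1 / 2527 - 164 * sqrt(663) / 221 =-19.11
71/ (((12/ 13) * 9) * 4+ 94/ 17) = 15691/ 8566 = 1.83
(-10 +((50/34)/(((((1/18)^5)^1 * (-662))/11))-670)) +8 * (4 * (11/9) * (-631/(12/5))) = -8680613200/151929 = -57135.99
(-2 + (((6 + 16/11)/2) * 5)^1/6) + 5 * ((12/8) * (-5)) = -1201/33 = -36.39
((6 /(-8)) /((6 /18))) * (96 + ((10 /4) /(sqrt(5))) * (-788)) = -216 + 1773 * sqrt(5) /2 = 1766.27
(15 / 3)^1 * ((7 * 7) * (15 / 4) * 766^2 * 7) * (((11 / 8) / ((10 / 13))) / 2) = 107924231415 / 32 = 3372632231.72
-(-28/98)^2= -0.08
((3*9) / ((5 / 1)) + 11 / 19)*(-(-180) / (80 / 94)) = 120132 / 95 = 1264.55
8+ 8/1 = 16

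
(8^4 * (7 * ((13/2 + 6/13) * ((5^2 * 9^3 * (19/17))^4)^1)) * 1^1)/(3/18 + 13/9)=671527224335218868164800000000/31487417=21326843809869157199042.40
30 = 30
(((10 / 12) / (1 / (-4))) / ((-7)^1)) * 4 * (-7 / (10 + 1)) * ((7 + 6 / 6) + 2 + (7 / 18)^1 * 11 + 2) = -19.73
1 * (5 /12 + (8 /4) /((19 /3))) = 167 /228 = 0.73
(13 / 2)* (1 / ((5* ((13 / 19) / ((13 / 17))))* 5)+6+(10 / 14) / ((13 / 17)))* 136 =1079616 / 175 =6169.23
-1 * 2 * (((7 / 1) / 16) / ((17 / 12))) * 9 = -189 / 34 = -5.56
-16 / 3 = -5.33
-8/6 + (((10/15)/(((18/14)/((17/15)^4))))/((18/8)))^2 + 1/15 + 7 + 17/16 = 16805297312625241/2421378056250000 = 6.94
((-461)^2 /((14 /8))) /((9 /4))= 53973.59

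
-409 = -409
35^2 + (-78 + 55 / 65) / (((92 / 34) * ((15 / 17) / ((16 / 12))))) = 15902641 / 13455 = 1181.91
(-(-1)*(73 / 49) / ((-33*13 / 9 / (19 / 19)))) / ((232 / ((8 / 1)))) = -219 / 203203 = -0.00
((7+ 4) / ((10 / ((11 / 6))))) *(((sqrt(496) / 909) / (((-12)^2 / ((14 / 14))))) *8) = 121 *sqrt(31) / 245430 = 0.00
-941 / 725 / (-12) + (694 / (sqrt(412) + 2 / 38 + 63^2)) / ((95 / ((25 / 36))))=4060903363969 / 37106507103300 -32965 * sqrt(103) / 51181389108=0.11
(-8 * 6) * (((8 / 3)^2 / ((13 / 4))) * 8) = -32768 / 39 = -840.21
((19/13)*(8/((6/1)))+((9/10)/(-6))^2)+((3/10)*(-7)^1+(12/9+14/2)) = 127991/15600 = 8.20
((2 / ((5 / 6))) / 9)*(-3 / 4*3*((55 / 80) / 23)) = -33 / 1840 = -0.02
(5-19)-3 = -17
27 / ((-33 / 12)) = -108 / 11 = -9.82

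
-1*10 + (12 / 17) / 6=-168 / 17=-9.88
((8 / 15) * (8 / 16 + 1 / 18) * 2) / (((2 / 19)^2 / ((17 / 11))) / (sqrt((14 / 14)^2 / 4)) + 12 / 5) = 122740 / 500067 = 0.25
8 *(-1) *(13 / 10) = -52 / 5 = -10.40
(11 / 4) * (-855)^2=8041275 / 4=2010318.75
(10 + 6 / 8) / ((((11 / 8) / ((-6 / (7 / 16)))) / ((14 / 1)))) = -1501.09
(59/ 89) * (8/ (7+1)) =0.66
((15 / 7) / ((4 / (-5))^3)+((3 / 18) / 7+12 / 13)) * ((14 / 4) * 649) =-36721069 / 4992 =-7355.98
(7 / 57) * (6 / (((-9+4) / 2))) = -28 / 95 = -0.29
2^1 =2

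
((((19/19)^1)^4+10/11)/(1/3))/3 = 21/11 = 1.91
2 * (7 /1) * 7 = 98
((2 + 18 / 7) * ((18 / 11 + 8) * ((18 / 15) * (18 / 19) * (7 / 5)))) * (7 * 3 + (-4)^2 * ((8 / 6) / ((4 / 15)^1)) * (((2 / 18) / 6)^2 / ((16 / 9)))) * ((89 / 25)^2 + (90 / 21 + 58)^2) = 250274113158592 / 43640625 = 5734888.38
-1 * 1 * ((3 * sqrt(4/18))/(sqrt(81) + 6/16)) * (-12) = 32 * sqrt(2)/25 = 1.81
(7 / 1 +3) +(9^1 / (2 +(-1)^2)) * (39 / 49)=607 / 49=12.39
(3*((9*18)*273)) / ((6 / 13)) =287469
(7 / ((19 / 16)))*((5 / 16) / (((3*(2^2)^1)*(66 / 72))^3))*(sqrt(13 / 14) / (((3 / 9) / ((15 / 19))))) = 0.00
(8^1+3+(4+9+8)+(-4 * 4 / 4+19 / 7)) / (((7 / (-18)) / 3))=-11610 / 49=-236.94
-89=-89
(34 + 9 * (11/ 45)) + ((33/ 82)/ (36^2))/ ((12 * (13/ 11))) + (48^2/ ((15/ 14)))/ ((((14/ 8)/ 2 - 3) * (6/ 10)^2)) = -1303376051027/ 469722240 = -2774.78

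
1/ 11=0.09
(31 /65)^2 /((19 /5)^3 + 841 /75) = 14415 /4188158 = 0.00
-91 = -91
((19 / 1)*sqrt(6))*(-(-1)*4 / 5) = 37.23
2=2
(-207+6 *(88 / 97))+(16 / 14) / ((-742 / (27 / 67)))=-3401864925 / 16877903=-201.56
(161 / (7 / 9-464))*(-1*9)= 13041 / 4169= 3.13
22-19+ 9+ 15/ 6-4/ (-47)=1371/ 94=14.59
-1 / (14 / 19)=-19 / 14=-1.36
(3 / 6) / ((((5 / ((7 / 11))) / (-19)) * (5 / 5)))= -133 / 110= -1.21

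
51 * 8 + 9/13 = 5313/13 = 408.69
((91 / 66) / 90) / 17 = 91 / 100980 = 0.00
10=10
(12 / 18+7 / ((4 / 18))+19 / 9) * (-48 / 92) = -1234 / 69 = -17.88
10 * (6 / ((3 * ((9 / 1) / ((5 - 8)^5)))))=-540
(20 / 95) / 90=2 / 855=0.00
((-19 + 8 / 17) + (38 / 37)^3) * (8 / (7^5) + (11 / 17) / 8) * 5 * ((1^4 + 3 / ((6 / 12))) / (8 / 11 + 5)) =-153655051303325 / 17714369996568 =-8.67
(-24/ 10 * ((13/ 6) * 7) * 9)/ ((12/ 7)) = -1911/ 10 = -191.10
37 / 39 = 0.95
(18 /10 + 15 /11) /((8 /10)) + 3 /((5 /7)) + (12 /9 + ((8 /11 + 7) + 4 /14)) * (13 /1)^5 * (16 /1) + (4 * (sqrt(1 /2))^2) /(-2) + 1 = 128259472757 /2310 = 55523581.28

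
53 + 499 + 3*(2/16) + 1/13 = 57455/104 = 552.45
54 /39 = 1.38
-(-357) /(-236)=-357 /236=-1.51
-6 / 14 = -3 / 7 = -0.43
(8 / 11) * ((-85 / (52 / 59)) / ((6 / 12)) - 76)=-195.55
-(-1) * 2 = 2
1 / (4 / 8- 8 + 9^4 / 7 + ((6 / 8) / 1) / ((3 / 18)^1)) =7 / 6540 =0.00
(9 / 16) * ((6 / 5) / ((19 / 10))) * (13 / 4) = 351 / 304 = 1.15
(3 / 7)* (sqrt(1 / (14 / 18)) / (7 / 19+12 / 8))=342* sqrt(7) / 3479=0.26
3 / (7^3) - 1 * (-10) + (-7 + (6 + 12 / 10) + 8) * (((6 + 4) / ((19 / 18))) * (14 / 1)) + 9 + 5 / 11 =79360537 / 71687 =1107.04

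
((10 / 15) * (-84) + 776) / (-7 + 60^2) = 720 / 3593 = 0.20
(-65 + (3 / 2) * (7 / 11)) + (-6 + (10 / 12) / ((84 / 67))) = -69.38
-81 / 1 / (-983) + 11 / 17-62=-1023892 / 16711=-61.27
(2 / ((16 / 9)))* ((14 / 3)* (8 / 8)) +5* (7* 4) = 581 / 4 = 145.25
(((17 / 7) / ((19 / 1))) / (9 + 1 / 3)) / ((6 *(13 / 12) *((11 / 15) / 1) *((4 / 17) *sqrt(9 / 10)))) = 4335 *sqrt(10) / 1065064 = 0.01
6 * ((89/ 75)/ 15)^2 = 15842/ 421875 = 0.04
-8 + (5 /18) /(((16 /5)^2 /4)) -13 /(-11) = -85025 /12672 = -6.71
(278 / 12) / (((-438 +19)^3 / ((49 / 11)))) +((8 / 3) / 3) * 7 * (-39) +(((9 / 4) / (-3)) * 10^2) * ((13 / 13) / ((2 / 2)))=-1542260203805 / 4854963894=-317.67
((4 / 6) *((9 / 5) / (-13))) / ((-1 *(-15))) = -2 / 325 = -0.01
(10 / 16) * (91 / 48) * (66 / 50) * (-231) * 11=-2543541 / 640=-3974.28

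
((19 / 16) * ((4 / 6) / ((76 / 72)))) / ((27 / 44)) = 1.22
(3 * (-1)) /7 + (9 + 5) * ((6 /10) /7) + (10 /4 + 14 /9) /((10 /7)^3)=272473 /126000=2.16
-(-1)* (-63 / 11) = -63 / 11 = -5.73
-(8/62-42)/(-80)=-649/1240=-0.52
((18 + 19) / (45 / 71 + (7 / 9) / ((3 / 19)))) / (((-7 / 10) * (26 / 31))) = -10993995 / 969878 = -11.34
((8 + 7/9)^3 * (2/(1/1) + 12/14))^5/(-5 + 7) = 46615071212072948654451662718400000/3460412257114765743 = 13470958876714828.39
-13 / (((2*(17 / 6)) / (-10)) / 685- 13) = 267150 / 267167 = 1.00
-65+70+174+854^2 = 729495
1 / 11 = 0.09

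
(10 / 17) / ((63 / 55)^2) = 30250 / 67473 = 0.45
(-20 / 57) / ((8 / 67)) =-335 / 114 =-2.94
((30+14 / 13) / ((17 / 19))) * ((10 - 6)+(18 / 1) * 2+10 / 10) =314716 / 221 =1424.05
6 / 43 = 0.14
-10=-10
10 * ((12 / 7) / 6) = 20 / 7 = 2.86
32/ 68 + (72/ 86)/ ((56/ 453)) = 74125/ 10234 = 7.24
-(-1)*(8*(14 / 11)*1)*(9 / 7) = 144 / 11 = 13.09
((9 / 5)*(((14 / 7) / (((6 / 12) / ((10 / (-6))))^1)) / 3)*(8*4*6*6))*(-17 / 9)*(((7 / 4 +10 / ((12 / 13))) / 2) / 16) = 10268 / 3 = 3422.67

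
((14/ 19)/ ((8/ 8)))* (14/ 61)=196/ 1159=0.17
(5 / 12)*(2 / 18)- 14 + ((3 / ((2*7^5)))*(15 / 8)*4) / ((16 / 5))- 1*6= -19.95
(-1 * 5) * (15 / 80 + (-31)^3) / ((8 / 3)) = 7149795 / 128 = 55857.77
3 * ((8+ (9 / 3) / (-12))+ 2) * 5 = 585 / 4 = 146.25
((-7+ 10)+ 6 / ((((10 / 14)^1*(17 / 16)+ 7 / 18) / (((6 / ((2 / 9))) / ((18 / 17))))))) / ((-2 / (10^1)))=-788475 / 1157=-681.48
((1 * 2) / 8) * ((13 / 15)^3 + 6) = 22447 / 13500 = 1.66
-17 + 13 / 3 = -12.67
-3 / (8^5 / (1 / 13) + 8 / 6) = -9 / 1277956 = -0.00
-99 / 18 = -11 / 2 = -5.50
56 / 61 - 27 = -1591 / 61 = -26.08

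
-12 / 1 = -12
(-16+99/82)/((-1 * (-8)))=-1213/656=-1.85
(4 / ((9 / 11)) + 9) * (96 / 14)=2000 / 21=95.24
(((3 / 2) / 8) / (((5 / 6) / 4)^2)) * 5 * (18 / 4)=486 / 5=97.20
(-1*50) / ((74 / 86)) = -2150 / 37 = -58.11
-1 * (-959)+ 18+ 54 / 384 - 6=62153 / 64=971.14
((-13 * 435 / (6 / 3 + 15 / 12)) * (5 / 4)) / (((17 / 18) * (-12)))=6525 / 34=191.91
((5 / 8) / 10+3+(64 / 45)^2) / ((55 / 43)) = 7084723 / 1782000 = 3.98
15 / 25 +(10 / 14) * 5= 146 / 35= 4.17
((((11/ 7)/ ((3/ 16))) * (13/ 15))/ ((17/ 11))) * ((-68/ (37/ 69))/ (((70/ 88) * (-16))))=6367504/ 135975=46.83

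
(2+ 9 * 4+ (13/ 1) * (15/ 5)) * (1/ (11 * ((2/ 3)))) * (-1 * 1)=-21/ 2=-10.50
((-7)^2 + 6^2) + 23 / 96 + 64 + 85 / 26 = 152.51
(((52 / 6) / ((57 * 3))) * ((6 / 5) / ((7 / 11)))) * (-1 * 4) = -2288 / 5985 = -0.38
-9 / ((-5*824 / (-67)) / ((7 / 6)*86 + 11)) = -16.29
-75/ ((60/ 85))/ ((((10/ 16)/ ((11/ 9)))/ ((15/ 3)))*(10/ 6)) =-1870/ 3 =-623.33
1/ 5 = 0.20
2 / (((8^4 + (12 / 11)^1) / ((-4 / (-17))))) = 22 / 191539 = 0.00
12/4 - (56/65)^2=9539/4225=2.26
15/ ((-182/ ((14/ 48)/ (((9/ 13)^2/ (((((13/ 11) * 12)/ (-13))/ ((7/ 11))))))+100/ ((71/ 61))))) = -4881005/ 697788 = -6.99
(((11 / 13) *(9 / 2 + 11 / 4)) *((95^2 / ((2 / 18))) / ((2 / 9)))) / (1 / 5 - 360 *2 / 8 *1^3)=-1165984875 / 46696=-24969.69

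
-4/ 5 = -0.80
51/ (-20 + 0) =-51/ 20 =-2.55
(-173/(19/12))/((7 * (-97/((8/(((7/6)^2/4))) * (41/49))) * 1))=3.17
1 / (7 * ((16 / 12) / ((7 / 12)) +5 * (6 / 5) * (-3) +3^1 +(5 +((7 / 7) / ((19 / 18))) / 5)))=-95 / 5004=-0.02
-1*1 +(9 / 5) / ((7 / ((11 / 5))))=-76 / 175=-0.43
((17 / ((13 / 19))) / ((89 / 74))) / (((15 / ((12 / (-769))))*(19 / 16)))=-80512 / 4448665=-0.02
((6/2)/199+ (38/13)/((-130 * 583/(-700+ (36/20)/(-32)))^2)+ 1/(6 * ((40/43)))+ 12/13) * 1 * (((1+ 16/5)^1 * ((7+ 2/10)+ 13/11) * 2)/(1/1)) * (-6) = -6173703733493785922223/13076843161096000000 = -472.11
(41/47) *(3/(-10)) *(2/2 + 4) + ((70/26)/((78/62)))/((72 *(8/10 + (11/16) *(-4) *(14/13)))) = -24518201/18542628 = -1.32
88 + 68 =156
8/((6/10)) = 40/3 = 13.33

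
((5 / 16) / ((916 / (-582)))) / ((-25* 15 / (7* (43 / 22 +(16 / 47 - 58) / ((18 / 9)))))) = -18868731 / 189428800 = -0.10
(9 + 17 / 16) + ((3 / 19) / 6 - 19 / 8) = 2345 / 304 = 7.71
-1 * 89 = -89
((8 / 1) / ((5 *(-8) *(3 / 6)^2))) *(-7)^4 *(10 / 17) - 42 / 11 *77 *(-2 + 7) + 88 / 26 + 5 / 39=-1721393 / 663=-2596.37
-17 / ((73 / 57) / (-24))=23256 / 73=318.58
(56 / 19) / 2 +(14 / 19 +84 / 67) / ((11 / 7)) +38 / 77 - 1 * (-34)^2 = -112995284 / 98021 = -1152.77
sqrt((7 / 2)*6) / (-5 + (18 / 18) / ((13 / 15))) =-13*sqrt(21) / 50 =-1.19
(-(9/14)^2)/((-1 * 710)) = 81/139160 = 0.00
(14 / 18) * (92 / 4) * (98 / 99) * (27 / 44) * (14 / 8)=55223 / 2904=19.02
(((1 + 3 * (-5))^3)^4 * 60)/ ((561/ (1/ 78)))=566939123752960/ 7293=77737436412.03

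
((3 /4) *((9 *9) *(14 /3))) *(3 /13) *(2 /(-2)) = -1701 /26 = -65.42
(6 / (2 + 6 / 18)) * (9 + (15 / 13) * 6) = 3726 / 91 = 40.95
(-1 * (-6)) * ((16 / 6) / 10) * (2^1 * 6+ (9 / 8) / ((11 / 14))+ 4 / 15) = 18082 / 825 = 21.92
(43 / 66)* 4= 86 / 33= 2.61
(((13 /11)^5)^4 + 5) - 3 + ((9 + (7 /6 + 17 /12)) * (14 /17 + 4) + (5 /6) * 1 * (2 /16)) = 47335179950567213817351725 /548963995864968967508016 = 86.23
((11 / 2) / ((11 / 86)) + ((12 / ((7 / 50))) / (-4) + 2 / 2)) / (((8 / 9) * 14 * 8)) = 711 / 3136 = 0.23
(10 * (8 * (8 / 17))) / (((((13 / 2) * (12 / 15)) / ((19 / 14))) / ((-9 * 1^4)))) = -136800 / 1547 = -88.43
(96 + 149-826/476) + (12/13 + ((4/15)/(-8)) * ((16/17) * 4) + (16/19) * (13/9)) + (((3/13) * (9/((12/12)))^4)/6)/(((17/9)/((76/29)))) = 383829917/644670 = 595.39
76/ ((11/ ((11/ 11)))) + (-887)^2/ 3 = 8654687/ 33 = 262263.24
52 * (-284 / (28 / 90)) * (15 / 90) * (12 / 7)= -664560 / 49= -13562.45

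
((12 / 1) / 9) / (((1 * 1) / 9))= 12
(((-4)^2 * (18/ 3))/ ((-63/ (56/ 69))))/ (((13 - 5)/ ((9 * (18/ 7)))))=-576/ 161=-3.58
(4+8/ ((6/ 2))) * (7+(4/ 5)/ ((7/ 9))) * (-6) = -2248/ 7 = -321.14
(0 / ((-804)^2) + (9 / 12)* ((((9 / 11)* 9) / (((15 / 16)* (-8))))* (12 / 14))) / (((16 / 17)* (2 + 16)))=-459 / 12320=-0.04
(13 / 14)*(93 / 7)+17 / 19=24637 / 1862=13.23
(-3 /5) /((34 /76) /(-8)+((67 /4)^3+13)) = -1216 /9550395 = -0.00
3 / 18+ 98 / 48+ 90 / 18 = 173 / 24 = 7.21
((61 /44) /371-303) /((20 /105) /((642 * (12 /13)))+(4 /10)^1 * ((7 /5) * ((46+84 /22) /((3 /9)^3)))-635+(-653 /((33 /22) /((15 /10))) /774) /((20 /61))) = -30722026559850 /11729068069519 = -2.62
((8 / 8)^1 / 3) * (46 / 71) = 46 / 213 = 0.22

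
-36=-36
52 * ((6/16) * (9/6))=117/4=29.25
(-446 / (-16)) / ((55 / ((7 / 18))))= 1561 / 7920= 0.20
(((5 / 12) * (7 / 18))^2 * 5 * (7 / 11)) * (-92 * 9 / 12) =-986125 / 171072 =-5.76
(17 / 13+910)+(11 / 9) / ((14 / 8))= 746933 / 819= 912.01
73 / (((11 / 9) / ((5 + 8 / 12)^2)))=21097 / 11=1917.91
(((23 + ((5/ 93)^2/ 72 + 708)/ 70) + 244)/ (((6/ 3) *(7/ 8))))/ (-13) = -12079677769/ 991694340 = -12.18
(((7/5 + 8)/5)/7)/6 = 47/1050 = 0.04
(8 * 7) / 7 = 8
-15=-15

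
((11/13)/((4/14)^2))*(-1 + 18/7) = 847/52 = 16.29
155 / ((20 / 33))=1023 / 4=255.75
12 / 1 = 12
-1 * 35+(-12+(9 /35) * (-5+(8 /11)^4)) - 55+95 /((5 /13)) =73681094 /512435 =143.79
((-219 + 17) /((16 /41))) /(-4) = 4141 /32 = 129.41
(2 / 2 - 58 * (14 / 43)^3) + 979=77757708 / 79507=978.00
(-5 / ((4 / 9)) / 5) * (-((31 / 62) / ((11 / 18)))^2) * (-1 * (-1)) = 1.51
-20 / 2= -10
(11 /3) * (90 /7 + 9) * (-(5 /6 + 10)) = -12155 /14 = -868.21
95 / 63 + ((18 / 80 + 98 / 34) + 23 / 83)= 17395997 / 3555720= 4.89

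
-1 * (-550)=550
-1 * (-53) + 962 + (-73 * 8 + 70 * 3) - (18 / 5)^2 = 628.04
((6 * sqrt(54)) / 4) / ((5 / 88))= 396 * sqrt(6) / 5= 194.00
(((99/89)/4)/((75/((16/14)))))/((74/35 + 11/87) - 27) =-2871/16774720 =-0.00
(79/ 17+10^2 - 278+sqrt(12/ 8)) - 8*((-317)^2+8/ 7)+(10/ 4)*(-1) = -191375085/ 238+sqrt(6)/ 2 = -804095.77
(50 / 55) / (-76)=-5 / 418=-0.01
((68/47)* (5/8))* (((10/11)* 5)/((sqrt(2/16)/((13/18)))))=27625* sqrt(2)/4653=8.40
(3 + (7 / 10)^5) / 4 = 316807 / 400000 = 0.79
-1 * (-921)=921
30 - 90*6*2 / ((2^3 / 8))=-1050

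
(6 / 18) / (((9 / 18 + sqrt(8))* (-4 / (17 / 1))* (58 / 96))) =-0.70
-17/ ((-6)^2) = -17/ 36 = -0.47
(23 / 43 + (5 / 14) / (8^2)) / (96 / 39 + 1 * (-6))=-270699 / 1772288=-0.15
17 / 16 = 1.06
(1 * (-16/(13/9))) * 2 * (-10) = 2880/13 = 221.54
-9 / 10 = -0.90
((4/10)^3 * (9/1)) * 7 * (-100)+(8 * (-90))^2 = 2589984/5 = 517996.80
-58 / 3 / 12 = -29 / 18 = -1.61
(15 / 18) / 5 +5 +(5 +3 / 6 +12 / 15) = 172 / 15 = 11.47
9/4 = 2.25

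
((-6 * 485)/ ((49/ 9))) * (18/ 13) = -471420/ 637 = -740.06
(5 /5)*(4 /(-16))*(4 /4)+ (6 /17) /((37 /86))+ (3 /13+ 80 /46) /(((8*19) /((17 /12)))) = 10629043 /18054816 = 0.59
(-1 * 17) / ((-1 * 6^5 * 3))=17 / 23328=0.00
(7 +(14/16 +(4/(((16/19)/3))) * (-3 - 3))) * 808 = -62721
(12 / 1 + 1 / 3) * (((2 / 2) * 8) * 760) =224960 / 3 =74986.67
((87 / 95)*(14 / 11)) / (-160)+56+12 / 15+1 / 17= 80797407 / 1421200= 56.85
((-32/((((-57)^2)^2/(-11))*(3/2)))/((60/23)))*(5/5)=4048/475020045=0.00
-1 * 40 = -40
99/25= 3.96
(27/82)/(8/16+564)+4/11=185453/509179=0.36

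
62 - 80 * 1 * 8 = -578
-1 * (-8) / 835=8 / 835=0.01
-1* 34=-34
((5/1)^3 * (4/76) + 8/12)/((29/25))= 10325/1653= 6.25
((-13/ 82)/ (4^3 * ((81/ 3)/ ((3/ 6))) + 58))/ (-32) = 13/ 9220736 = 0.00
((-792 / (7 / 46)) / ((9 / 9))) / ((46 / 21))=-2376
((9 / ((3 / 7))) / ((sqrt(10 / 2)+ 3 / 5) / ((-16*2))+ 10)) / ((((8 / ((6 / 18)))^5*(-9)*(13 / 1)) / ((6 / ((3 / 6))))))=-55895 / 2062424871936 - 175*sqrt(5) / 2062424871936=-0.00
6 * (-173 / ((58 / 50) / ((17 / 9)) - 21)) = 73525 / 1444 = 50.92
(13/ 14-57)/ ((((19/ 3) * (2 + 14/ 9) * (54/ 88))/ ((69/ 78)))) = -198605/ 55328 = -3.59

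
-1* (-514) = 514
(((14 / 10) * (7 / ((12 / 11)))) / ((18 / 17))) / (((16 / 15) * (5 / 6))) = 9163 / 960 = 9.54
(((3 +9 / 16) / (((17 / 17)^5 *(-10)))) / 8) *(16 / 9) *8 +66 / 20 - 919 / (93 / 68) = -20748 / 31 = -669.29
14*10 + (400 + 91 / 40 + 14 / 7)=21771 / 40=544.28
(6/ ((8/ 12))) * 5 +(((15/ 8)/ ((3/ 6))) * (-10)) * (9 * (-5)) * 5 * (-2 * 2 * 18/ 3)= -202455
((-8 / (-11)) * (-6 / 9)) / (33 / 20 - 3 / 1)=320 / 891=0.36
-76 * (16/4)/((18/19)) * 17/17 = -2888/9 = -320.89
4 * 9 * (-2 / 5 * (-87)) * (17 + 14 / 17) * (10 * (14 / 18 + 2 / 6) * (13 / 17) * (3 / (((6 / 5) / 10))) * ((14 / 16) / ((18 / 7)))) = 466443250 / 289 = 1613990.48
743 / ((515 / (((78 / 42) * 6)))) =57954 / 3605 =16.08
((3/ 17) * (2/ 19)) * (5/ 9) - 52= -50378/ 969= -51.99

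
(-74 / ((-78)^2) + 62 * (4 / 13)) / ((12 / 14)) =405965 / 18252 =22.24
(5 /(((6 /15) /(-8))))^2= 10000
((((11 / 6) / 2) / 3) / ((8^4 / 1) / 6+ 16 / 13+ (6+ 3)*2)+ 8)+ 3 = 3613511 / 328488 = 11.00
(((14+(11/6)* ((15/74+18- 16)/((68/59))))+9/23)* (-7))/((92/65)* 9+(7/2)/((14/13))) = -5654127115/721671828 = -7.83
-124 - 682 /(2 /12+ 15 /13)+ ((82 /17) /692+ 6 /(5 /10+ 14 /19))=-18098786103 /28474762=-635.61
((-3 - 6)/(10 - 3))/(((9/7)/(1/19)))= -1/19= -0.05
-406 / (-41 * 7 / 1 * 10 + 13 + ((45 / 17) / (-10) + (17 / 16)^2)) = 1766912 / 12429903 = 0.14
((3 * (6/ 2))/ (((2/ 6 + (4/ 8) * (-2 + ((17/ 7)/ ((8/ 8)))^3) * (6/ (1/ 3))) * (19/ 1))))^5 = 68122318582951682301/ 48670337532405804880203230445568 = 0.00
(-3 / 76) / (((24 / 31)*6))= -0.01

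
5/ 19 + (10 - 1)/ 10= 221/ 190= 1.16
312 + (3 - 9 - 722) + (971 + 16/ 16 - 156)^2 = 665440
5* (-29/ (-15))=29/ 3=9.67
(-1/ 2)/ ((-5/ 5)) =1/ 2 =0.50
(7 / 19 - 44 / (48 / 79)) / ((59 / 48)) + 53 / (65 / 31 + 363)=-741841341 / 12687478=-58.47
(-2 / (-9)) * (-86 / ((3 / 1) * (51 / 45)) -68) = -3172 / 153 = -20.73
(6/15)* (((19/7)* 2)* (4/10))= 0.87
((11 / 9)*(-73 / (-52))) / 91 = 803 / 42588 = 0.02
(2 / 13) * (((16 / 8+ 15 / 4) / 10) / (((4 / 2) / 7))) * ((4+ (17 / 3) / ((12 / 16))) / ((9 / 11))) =1771 / 405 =4.37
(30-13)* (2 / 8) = 17 / 4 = 4.25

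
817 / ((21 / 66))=17974 / 7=2567.71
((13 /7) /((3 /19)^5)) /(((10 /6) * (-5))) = -32189287 /14175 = -2270.85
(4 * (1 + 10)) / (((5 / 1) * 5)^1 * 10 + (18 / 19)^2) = 722 / 4117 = 0.18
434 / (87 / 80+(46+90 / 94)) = 233120 / 25807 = 9.03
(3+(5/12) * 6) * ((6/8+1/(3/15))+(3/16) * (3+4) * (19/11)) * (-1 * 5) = -7055/32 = -220.47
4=4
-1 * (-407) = 407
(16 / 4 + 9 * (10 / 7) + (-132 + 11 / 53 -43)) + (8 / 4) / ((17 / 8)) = -990162 / 6307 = -156.99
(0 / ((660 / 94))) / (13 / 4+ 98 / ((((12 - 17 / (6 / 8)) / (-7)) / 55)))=0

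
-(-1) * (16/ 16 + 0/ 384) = 1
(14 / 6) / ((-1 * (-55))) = 0.04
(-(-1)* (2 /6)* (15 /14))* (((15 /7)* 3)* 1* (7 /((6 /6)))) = 225 /14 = 16.07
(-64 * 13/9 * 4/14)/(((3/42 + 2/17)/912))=-127400.77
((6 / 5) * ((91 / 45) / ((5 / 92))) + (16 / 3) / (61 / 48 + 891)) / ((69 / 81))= 52.42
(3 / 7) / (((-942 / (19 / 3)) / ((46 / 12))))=-437 / 39564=-0.01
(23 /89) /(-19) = -23 /1691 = -0.01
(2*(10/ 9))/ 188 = 5/ 423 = 0.01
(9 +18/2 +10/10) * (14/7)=38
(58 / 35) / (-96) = -0.02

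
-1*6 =-6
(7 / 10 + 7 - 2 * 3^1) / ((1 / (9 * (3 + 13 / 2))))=2907 / 20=145.35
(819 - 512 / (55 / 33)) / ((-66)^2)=853 / 7260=0.12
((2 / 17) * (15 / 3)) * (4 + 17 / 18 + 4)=805 / 153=5.26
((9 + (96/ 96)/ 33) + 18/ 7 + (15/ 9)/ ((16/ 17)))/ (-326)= -16475/ 401632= -0.04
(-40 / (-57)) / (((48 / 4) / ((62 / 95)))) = 0.04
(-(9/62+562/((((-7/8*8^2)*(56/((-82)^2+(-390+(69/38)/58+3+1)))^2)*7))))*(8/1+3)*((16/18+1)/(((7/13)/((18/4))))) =4132201397204351188289/1295821063921664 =3188867.28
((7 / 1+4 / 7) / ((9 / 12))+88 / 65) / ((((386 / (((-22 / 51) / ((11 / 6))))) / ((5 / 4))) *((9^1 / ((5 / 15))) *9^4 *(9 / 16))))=-125024 / 1428055837299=-0.00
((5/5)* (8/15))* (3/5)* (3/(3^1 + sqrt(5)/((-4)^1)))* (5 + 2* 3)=1056* sqrt(5)/3475 + 12672/3475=4.33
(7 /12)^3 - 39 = -67049 /1728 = -38.80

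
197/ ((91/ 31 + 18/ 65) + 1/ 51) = 20244705/ 332138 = 60.95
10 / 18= 5 / 9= 0.56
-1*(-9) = 9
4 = 4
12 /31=0.39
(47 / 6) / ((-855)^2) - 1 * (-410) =1798321547 / 4386150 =410.00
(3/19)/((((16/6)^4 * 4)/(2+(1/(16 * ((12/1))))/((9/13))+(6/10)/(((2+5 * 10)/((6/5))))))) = 10216809/6474956800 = 0.00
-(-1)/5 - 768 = -3839/5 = -767.80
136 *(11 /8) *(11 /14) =2057 /14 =146.93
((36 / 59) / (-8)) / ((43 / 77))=-693 / 5074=-0.14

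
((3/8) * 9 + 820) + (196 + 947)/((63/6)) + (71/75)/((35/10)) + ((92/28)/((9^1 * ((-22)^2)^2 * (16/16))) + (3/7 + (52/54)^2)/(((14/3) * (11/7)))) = 9291187136587/9961736400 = 932.69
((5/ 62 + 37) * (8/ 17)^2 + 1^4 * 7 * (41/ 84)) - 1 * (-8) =2110199/ 107508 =19.63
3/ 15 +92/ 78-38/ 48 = 917/ 1560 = 0.59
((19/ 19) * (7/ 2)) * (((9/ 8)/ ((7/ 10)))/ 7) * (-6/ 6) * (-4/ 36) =5/ 56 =0.09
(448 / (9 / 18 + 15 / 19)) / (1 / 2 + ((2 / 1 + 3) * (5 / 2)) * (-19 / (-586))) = 2850304 / 7427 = 383.78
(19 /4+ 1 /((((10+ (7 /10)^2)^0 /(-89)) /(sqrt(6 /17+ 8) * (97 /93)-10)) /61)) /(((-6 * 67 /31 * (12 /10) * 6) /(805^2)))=-263250718.78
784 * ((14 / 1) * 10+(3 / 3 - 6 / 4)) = 109368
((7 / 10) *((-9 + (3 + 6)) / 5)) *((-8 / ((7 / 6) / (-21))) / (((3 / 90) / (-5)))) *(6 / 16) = 0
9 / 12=0.75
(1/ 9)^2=0.01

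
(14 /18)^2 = 49 /81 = 0.60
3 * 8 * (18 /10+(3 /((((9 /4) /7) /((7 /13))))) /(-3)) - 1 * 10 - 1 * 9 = -3121 /195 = -16.01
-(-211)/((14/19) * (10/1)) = 4009/140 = 28.64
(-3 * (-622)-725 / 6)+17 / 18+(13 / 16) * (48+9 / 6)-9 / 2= 513167 / 288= 1781.83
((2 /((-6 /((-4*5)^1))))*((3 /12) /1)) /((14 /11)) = 55 /42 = 1.31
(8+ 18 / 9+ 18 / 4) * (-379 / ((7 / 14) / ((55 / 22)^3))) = -1373875 / 8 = -171734.38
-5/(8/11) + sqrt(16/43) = -55/8 + 4 * sqrt(43)/43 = -6.27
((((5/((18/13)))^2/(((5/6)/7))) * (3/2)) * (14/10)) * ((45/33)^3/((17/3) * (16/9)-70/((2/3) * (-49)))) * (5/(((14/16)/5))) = 4192256250/3073279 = 1364.10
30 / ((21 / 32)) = 320 / 7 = 45.71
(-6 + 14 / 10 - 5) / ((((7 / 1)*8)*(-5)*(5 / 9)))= 0.06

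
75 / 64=1.17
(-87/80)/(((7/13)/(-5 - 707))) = 100659/70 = 1437.99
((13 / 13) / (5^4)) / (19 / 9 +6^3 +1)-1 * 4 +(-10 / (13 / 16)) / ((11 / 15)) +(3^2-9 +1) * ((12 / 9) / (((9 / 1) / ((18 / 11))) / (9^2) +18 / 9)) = -237806351771 / 11808582500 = -20.14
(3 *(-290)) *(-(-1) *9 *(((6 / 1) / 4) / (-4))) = 11745 / 4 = 2936.25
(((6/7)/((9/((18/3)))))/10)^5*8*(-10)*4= -0.00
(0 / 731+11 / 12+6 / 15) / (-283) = -79 / 16980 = -0.00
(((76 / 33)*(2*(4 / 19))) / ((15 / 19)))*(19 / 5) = 11552 / 2475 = 4.67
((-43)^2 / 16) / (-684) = -1849 / 10944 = -0.17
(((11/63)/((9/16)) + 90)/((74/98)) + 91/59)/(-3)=-21420805/530469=-40.38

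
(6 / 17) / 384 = 0.00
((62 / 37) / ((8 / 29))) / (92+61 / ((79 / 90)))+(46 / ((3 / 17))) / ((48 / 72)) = 738350965 / 1888184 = 391.04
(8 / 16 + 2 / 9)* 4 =26 / 9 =2.89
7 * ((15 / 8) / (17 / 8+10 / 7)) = 735 / 199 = 3.69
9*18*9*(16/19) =23328/19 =1227.79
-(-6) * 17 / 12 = 17 / 2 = 8.50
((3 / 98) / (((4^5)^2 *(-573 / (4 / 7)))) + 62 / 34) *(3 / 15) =1064778072047 / 2919552778240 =0.36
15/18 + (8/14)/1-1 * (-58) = 2495/42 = 59.40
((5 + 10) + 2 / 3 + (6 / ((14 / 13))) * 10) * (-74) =-110926 / 21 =-5282.19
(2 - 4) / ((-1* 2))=1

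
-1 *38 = -38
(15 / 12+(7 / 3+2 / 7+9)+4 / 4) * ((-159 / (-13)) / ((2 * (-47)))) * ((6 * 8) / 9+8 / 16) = -308725 / 29328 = -10.53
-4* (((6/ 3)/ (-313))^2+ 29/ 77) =-11365636/ 7543613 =-1.51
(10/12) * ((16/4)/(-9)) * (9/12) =-5/18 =-0.28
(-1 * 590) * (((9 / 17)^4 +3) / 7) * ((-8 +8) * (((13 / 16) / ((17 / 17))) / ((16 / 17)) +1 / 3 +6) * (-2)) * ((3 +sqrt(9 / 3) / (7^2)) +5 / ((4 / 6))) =0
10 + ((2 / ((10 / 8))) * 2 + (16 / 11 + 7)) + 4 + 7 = 1796 / 55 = 32.65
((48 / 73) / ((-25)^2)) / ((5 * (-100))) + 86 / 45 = 98093642 / 51328125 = 1.91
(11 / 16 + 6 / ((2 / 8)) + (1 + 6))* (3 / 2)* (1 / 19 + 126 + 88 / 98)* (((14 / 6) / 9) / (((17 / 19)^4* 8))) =45667859887 / 149669632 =305.12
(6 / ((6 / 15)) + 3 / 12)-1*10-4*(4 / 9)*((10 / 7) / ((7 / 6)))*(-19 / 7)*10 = 264809 / 4116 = 64.34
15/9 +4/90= 77/45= 1.71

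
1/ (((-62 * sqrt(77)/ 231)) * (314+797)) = -3 * sqrt(77)/ 68882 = -0.00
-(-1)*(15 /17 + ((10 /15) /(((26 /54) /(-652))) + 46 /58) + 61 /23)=-132436581 /147407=-898.44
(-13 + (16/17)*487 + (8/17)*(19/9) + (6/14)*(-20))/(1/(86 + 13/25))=48292271/1275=37876.29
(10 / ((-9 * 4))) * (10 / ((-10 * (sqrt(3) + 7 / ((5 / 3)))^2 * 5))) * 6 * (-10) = -10750 / 33489 + 4375 * sqrt(3) / 33489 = -0.09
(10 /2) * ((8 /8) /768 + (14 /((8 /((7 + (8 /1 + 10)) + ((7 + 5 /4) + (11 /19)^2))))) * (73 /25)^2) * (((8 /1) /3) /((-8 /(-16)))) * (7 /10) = 607853665951 /64980000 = 9354.47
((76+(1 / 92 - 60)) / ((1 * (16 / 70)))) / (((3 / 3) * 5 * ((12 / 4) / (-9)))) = -30933 / 736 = -42.03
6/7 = 0.86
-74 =-74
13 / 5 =2.60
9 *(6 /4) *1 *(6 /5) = 81 /5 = 16.20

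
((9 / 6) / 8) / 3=1 / 16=0.06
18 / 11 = 1.64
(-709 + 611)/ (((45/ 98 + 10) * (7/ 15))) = -4116/ 205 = -20.08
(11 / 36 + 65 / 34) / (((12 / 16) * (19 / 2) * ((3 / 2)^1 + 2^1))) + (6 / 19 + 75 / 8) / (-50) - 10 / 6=-1.77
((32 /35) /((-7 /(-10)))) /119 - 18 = -104894 /5831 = -17.99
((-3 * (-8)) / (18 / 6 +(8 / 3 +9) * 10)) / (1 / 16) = 1152 / 359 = 3.21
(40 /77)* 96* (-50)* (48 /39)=-3068.93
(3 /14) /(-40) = -3 /560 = -0.01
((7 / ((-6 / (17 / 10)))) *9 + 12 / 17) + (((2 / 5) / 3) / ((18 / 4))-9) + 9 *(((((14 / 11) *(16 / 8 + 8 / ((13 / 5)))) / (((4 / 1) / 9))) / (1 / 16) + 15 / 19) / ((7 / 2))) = 9111756341 / 15872220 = 574.07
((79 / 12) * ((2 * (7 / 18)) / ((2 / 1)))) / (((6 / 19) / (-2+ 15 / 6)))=10507 / 2592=4.05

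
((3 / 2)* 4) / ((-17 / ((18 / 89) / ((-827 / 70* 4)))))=1890 / 1251251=0.00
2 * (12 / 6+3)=10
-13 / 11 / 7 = -13 / 77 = -0.17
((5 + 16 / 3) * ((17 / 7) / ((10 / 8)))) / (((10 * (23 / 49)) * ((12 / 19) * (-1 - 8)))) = -0.75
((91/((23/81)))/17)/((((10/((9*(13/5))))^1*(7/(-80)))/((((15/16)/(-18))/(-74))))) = -41067/115736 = -0.35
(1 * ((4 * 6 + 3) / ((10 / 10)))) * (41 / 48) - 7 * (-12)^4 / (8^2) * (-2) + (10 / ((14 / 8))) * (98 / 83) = 6063395 / 1328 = 4565.81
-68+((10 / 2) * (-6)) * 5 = -218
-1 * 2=-2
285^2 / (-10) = -16245 / 2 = -8122.50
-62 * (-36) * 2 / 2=2232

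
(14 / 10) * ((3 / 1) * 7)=147 / 5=29.40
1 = 1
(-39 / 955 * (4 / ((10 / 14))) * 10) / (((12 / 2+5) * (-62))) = 1092 / 325655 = 0.00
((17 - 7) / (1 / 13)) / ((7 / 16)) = 2080 / 7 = 297.14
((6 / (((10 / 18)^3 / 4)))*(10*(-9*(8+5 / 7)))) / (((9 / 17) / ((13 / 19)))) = -471727152 / 3325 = -141872.83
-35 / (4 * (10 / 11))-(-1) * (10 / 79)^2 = -479757 / 49928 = -9.61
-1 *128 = -128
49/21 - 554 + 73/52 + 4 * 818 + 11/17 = 2722.38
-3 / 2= -1.50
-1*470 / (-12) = 235 / 6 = 39.17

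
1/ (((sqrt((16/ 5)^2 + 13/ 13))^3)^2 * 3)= 15625/ 66564123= 0.00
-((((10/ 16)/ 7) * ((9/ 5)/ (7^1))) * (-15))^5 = 44840334375/ 9256148959232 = 0.00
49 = 49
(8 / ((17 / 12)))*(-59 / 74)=-2832 / 629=-4.50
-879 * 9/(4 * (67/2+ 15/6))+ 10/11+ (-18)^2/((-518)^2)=-637858973/11806256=-54.03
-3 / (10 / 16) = -24 / 5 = -4.80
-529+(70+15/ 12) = -1831/ 4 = -457.75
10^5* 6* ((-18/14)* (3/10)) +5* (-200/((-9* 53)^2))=-368596987000/1592703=-231428.58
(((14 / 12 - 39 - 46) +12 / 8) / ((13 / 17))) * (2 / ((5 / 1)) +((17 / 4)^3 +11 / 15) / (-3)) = 23658781 / 8640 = 2738.28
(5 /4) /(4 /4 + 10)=5 /44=0.11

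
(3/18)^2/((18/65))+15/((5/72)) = 140033/648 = 216.10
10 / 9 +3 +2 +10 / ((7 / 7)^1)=145 / 9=16.11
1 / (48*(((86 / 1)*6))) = 1 / 24768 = 0.00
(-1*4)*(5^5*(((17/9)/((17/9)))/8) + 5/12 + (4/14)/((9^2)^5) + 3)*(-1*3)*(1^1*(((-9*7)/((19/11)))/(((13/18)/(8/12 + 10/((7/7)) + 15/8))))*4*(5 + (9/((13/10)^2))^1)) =-444539012855326867555/3593798549406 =-123696141.21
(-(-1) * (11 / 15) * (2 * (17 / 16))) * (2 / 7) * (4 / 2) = 187 / 210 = 0.89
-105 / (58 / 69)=-7245 / 58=-124.91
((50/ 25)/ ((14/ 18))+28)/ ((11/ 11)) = 30.57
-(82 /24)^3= -68921 /1728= -39.88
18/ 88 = 9/ 44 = 0.20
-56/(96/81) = -47.25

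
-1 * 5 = -5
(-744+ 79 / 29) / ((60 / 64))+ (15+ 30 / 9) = -772.36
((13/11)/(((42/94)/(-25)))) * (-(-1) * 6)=-30550/77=-396.75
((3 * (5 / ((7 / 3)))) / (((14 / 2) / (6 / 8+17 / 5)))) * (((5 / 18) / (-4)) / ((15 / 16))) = -83 / 294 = -0.28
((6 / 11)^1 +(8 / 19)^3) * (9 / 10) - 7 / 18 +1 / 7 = 14833067 / 47532870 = 0.31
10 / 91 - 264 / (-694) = 15482 / 31577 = 0.49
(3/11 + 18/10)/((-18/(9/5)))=-57/275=-0.21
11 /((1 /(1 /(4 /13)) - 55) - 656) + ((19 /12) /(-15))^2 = -1297921 /299343600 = -0.00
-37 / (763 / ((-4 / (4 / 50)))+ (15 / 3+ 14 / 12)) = 2775 / 682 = 4.07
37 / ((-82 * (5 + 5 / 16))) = -296 / 3485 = -0.08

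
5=5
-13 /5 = -2.60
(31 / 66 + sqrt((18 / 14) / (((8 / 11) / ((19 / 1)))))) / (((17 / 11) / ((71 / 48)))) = 2201 / 4896 + 781 * sqrt(2926) / 7616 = 6.00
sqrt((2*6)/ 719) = 2*sqrt(2157)/ 719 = 0.13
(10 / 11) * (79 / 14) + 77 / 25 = 15804 / 1925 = 8.21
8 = 8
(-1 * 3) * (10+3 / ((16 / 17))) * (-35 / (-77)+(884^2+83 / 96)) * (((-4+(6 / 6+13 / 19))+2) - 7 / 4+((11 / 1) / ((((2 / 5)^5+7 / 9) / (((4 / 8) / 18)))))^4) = 417509953725200170073544878014407 / 6609527261786063771926528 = 63167899.49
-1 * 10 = -10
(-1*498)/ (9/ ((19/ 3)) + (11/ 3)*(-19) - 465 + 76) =28386/ 26063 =1.09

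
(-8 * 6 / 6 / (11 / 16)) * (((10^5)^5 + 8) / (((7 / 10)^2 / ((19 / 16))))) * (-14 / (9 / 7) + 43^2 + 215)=-312072888888888888888889138547200 / 539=-578984951556380127808699700000.00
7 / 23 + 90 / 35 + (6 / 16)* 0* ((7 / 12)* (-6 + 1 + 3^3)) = 463 / 161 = 2.88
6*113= 678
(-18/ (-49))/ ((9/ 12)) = 24/ 49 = 0.49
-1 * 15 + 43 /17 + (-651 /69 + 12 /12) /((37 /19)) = -243074 /14467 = -16.80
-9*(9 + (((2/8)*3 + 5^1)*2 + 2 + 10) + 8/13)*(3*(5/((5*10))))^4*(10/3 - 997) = 623693763/260000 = 2398.82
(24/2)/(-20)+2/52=-73/130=-0.56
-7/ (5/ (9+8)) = -119/ 5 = -23.80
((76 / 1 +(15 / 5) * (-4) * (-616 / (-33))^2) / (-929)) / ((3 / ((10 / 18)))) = 61580 / 75249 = 0.82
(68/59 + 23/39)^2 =16072081/5294601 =3.04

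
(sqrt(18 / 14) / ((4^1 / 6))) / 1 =9 * sqrt(7) / 14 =1.70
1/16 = 0.06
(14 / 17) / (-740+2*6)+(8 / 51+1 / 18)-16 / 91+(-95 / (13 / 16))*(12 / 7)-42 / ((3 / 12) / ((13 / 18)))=-2559743 / 7956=-321.74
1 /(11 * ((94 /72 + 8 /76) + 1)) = 684 /18139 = 0.04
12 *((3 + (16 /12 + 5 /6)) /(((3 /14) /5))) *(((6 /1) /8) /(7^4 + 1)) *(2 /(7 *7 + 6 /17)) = 18445 /1007639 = 0.02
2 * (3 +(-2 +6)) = 14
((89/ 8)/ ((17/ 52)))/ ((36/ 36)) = 34.03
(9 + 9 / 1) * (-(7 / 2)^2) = -441 / 2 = -220.50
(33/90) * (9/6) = 0.55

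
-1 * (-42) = 42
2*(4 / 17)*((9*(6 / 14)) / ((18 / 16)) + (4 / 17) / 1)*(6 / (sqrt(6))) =3488*sqrt(6) / 2023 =4.22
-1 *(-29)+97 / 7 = 300 / 7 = 42.86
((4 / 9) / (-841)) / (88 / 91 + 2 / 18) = -364 / 742603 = -0.00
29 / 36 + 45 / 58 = 1651 / 1044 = 1.58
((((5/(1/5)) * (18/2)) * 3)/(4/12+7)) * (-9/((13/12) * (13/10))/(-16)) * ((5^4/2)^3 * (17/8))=1134613037109375/475904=2384121665.52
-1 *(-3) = 3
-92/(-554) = 0.17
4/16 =1/4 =0.25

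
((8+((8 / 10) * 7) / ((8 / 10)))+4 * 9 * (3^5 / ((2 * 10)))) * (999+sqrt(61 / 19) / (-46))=2259738 / 5 - 1131 * sqrt(1159) / 2185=451929.98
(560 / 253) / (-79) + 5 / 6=96575 / 119922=0.81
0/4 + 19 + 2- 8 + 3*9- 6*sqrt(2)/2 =40- 3*sqrt(2) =35.76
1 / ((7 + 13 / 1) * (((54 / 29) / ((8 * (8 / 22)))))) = 116 / 1485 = 0.08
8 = 8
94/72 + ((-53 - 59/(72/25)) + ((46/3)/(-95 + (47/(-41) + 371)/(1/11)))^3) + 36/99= -60635216440650935/844302668109912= -71.82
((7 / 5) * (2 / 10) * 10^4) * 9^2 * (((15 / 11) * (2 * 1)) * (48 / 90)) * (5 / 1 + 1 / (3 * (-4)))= 1621963.64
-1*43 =-43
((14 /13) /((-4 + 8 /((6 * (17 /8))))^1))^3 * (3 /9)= -15166431 /1397415032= -0.01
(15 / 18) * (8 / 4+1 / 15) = 1.72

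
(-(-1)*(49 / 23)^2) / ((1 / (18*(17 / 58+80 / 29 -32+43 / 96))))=-571522035 / 245456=-2328.41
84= 84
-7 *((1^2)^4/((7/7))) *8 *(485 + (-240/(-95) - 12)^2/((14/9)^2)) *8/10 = -59105696/2527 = -23389.67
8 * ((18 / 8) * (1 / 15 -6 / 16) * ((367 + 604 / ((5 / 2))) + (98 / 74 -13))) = -331293 / 100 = -3312.93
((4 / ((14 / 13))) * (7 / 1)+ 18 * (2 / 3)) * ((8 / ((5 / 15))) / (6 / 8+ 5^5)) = 3648 / 12503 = 0.29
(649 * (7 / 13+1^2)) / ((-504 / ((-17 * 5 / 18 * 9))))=275825 / 3276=84.20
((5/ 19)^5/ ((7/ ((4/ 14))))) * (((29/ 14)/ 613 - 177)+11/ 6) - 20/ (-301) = 3856476946030/ 67160250853689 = 0.06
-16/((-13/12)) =192/13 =14.77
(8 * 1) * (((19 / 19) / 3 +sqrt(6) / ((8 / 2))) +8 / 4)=2 * sqrt(6) +56 / 3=23.57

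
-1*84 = -84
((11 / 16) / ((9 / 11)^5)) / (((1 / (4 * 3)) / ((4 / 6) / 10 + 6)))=136.51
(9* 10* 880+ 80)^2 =6285318400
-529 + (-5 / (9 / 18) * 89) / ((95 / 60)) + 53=-19724 / 19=-1038.11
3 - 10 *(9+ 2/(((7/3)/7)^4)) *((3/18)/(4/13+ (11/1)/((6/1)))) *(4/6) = -14319/167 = -85.74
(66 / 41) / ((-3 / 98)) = -2156 / 41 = -52.59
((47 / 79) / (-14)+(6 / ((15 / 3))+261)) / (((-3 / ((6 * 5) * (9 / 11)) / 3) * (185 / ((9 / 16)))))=-352284633 / 18005680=-19.57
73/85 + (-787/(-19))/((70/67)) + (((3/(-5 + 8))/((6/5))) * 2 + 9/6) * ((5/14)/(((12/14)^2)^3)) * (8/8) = 274418765921/6329352960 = 43.36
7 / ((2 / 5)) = 35 / 2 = 17.50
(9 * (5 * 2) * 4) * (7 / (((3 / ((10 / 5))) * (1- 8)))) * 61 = -14640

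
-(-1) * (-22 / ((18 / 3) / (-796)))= 8756 / 3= 2918.67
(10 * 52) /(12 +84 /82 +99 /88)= 13120 /357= 36.75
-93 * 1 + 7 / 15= -1388 / 15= -92.53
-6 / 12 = -1 / 2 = -0.50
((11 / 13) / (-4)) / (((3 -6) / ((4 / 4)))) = 11 / 156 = 0.07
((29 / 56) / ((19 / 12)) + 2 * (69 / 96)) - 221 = -466533 / 2128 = -219.24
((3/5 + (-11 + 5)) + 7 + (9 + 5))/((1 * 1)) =78/5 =15.60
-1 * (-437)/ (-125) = -437/ 125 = -3.50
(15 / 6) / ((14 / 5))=25 / 28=0.89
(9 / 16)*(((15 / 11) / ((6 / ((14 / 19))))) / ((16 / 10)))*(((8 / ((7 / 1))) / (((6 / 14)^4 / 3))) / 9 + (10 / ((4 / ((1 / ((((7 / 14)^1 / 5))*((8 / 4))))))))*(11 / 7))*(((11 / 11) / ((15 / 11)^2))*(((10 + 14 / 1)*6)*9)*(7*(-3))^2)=8956563 / 16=559785.19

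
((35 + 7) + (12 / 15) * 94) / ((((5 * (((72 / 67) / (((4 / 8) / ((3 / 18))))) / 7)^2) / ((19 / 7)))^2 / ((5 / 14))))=14920111650731 / 8294400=1798817.47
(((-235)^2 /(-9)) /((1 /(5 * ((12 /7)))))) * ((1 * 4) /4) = -1104500 /21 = -52595.24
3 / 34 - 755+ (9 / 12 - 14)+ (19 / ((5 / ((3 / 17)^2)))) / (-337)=-768.16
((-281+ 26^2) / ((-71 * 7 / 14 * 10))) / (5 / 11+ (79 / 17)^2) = -251141 / 4976816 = -0.05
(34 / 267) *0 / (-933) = 0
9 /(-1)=-9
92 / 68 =23 / 17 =1.35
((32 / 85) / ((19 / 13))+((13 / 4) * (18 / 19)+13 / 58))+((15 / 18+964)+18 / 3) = 273814459 / 281010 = 974.39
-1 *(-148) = 148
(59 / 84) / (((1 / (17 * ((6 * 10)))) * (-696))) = -5015 / 4872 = -1.03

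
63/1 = 63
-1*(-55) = 55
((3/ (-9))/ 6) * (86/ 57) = -43/ 513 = -0.08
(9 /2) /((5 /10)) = 9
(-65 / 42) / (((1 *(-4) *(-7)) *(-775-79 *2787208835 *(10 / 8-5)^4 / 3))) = 416 / 109241514683718585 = 0.00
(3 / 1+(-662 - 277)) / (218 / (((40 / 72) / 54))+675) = -520 / 12147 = -0.04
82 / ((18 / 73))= 2993 / 9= 332.56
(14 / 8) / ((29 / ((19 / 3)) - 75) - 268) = -133 / 25720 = -0.01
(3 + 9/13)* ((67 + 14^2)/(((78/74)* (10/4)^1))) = 311392/845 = 368.51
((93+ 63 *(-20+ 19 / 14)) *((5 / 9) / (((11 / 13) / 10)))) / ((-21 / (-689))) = -23064275 / 99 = -232972.47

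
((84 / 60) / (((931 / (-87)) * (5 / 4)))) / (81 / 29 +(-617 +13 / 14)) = 6728 / 39423575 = 0.00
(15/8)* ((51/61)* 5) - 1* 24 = -7887/488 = -16.16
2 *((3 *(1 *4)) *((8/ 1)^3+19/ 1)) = 12744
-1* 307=-307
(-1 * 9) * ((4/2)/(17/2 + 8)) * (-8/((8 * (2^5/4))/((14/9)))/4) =7/132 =0.05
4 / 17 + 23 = 395 / 17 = 23.24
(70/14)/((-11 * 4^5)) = -5/11264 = -0.00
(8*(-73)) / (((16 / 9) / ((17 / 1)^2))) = -94936.50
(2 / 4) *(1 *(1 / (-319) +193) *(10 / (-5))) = -61566 / 319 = -193.00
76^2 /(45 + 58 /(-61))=352336 /2687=131.13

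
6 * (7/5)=42/5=8.40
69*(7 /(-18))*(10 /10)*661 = -106421 /6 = -17736.83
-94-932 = -1026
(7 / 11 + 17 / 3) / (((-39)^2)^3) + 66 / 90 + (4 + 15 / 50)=449587183777 / 89321957010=5.03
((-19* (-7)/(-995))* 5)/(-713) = 0.00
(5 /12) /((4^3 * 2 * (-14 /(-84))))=5 /256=0.02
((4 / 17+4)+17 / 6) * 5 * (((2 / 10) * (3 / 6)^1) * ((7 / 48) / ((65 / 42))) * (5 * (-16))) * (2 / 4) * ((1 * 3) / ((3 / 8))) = -70658 / 663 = -106.57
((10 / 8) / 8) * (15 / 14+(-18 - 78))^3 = -11736671445 / 87808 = -133662.89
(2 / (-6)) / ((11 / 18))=-6 / 11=-0.55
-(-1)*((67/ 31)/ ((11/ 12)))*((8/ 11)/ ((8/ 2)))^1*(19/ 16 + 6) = 23115/ 7502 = 3.08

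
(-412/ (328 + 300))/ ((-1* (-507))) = -103/ 79599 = -0.00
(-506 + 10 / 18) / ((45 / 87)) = -977.19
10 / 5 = 2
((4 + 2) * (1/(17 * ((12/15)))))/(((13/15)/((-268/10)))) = -3015/221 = -13.64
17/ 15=1.13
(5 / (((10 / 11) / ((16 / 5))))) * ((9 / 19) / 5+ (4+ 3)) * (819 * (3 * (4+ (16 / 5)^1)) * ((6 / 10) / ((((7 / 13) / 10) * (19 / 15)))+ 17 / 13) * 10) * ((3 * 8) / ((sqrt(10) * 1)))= 24173405600256 * sqrt(10) / 45125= 1694028155.12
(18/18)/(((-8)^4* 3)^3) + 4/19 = 7421703487507/35253091565568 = 0.21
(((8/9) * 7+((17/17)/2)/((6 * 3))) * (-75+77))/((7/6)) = 75/7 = 10.71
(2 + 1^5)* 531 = 1593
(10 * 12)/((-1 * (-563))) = 120/563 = 0.21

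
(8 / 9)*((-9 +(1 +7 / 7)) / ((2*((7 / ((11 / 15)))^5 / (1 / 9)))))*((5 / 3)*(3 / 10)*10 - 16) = 7086244 / 147684009375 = 0.00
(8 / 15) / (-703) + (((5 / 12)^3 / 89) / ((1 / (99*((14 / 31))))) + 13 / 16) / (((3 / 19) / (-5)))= -75077474887 / 2792990880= -26.88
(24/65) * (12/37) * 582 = 167616/2405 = 69.69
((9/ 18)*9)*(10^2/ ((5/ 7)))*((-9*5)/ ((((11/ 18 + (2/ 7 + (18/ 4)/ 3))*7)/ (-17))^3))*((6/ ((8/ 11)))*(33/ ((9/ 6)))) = 18429093992925/ 3442951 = 5352702.96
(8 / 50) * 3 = 12 / 25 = 0.48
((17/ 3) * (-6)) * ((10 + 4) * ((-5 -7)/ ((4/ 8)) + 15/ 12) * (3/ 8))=32487/ 8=4060.88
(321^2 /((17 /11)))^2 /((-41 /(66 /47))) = -84790937180466 /556903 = -152254409.08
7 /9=0.78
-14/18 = -7/9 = -0.78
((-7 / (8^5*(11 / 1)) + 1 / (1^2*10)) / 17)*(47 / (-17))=-0.02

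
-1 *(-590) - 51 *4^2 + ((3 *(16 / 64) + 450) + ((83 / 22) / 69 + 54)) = 846451 / 3036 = 278.80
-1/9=-0.11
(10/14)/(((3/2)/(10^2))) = 1000/21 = 47.62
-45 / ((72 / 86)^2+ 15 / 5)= -27735 / 2281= -12.16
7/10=0.70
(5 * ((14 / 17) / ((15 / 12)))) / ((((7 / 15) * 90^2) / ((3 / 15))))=2 / 11475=0.00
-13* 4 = -52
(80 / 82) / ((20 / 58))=116 / 41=2.83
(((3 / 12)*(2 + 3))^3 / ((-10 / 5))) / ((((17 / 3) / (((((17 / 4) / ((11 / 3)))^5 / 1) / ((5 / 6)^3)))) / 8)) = -1643943843 / 329832448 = -4.98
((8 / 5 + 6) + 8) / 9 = 26 / 15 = 1.73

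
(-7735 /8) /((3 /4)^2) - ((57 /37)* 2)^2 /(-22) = -232904248 /135531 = -1718.46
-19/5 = -3.80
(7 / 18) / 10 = 0.04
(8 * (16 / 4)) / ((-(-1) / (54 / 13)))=1728 / 13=132.92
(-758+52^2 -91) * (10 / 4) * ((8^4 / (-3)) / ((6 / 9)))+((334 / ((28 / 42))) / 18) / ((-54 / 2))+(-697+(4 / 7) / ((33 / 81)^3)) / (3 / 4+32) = -1877920872991025 / 197725374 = -9497622.06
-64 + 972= 908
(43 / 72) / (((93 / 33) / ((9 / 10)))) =473 / 2480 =0.19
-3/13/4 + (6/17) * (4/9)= 263/2652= 0.10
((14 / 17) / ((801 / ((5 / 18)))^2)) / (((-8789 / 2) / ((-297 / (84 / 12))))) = 25 / 26144599149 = 0.00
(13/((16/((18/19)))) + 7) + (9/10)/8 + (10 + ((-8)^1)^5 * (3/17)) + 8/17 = -148947843/25840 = -5764.24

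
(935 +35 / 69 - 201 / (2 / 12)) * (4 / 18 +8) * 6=-2762272 / 207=-13344.31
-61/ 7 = -8.71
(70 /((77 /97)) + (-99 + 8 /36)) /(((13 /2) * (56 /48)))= -4196 /3003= -1.40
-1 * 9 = -9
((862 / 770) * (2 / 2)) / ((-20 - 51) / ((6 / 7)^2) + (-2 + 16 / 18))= -1724 / 150535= -0.01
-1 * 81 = -81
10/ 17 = 0.59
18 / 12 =1.50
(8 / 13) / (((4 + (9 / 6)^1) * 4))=4 / 143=0.03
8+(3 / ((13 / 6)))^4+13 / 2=1038221 / 57122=18.18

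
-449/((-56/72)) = 4041/7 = 577.29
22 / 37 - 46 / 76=-15 / 1406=-0.01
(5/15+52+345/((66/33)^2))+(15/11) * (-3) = 17753/132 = 134.49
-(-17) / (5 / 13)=221 / 5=44.20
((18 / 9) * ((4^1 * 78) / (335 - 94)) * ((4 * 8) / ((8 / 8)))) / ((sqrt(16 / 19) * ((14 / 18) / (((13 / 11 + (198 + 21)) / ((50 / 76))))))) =590713344 * sqrt(19) / 66275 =38851.15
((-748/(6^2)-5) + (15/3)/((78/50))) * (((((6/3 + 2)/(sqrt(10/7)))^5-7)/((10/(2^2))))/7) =5282/585-4732672 * sqrt(70)/73125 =-532.46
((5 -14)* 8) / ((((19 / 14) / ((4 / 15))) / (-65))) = 17472 / 19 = 919.58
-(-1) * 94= 94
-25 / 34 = -0.74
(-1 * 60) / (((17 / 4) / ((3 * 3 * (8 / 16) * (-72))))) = 4574.12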